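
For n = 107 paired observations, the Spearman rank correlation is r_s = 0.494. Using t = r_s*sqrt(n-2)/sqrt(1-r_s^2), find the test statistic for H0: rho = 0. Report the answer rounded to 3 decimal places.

t = r_s·√(n−2) / √(1−r_s²) with r_s = 0.494, n = 107
  = 0.494·√105 / √(1 − 0.244036)
  = 0.494·10.246951 / 0.869462
  = 5.061994 / 0.869462 = 5.822

5.822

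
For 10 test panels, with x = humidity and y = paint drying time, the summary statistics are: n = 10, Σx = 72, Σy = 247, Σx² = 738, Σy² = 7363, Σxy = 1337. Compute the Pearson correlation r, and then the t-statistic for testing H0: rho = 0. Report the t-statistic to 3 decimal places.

-4.351

Numerator: nΣxy − (Σx)(Σy) = 10·1337 − (72)(247) = -4414
Denominator: √[(nΣx²−(Σx)²)(nΣy²−(Σy)²)]
  nΣx²−(Σx)² = 10·738 − 5184 = 2196;  nΣy²−(Σy)² = 10·7363 − 61009 = 12621
  √(2196·12621) = √27715716 = 5264.5718
r = -4414 / 5264.5718 = -0.8384
t = r·√(n−2)/√(1−r²) = -0.8384·√8 / √(1−0.702915) = -2.371353 / 0.545055 = -4.351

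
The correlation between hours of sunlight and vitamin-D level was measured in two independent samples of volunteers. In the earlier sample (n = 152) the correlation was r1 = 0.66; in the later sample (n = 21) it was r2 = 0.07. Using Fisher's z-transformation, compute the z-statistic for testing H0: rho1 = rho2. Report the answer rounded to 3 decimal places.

2.896

z1 = atanh(0.66) = 0.792814,  z2 = atanh(0.07) = 0.070115
SE = √(1/(n1−3) + 1/(n2−3)) = √(1/149 + 1/18) = √(0.0067114 + 0.0555556) = √0.0622670 = 0.249534
z = (z1 − z2)/SE = (0.792814 − 0.070115) / 0.249534 = 0.722699 / 0.249534 = 2.896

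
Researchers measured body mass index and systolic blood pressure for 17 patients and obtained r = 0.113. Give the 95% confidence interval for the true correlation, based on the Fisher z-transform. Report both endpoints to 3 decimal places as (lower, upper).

(-0.389, 0.563)

Fisher z: z_r = atanh(r) = ½·ln((1+0.113)/(1−0.113)) = 0.113485
SE(z) = 1/√(n−3) = 1/√14 = 0.267261
95% ⇒ z* = 1.960; margin = 1.960·0.267261 = 0.523832
CI on z-scale: (-0.410347, 0.637317)
Back-transform: tanh(-0.410347) = -0.388767, tanh(0.637317) = 0.563070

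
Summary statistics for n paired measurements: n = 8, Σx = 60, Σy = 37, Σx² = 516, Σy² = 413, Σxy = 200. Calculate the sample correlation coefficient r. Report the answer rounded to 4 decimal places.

-0.6134

Numerator: nΣxy − (Σx)(Σy) = 8·200 − (60)(37) = -620
Denominator: √[(nΣx²−(Σx)²)(nΣy²−(Σy)²)]
  nΣx²−(Σx)² = 8·516 − 3600 = 528;  nΣy²−(Σy)² = 8·413 − 1369 = 1935
  √(528·1935) = √1021680 = 1010.7819
r = -620 / 1010.7819 = -0.6134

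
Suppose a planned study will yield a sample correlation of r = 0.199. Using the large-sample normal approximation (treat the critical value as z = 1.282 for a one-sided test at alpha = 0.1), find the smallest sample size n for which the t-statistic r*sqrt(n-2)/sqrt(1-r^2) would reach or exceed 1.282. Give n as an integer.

r√(n−2)/√(1−r²) ≥ 1.282  ⇔  n−2 ≥ (1.282)²·(1−r²)/r²
(1−r²)/r² = (1−0.039601)/0.039601 = 24.2519
n ≥ 2 + 1.643524·24.2519 = 2 + 39.8586 = 41.8586
⌈41.8586⌉ = 42

42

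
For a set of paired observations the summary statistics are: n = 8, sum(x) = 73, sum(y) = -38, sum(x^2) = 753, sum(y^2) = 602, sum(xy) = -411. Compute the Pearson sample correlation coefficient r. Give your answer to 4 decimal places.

Numerator: nΣxy − (Σx)(Σy) = 8·(-411) − (73)(-38) = -514
Denominator: √[(nΣx²−(Σx)²)(nΣy²−(Σy)²)]
  nΣx²−(Σx)² = 8·753 − 5329 = 695;  nΣy²−(Σy)² = 8·602 − 1444 = 3372
  √(695·3372) = √2343540 = 1530.8625
r = -514 / 1530.8625 = -0.3358

-0.3358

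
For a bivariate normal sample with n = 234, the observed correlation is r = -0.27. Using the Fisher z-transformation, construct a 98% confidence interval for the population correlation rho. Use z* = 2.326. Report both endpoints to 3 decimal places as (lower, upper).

(-0.405, -0.123)

z_r = atanh(-0.27) = -0.276864;  SE = 1/√(n−3) = 1/√231 = 0.065795
z-limits: -0.276864 ± 2.326·0.065795 = -0.276864 ± 0.153039 = [-0.429903, -0.123825]
ρ-limits: (tanh -0.429903, tanh -0.123825) = (-0.405, -0.123)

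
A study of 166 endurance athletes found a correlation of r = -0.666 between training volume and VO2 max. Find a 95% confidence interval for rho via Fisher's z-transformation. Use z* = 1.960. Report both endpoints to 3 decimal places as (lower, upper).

Fisher z: z_r = atanh(r) = ½·ln((1+(-0.666))/(1−(-0.666))) = -0.803520
SE(z) = 1/√(n−3) = 1/√163 = 0.078326
95% ⇒ z* = 1.960; margin = 1.960·0.078326 = 0.153519
CI on z-scale: (-0.957039, -0.650001)
Back-transform: tanh(-0.957039) = -0.742953, tanh(-0.650001) = -0.571671

(-0.743, -0.572)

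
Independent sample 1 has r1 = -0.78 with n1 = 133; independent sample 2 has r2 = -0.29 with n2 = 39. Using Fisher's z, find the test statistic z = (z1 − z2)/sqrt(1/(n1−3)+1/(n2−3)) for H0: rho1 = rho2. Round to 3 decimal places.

z1 = atanh(-0.78) = -1.045371,  z2 = atanh(-0.29) = -0.298566
SE = √(1/(n1−3) + 1/(n2−3)) = √(1/130 + 1/36) = √(0.0076923 + 0.0277778) = √0.0354701 = 0.188335
z = (z1 − z2)/SE = (-1.045371 − (-0.298566)) / 0.188335 = -0.746805 / 0.188335 = -3.965

-3.965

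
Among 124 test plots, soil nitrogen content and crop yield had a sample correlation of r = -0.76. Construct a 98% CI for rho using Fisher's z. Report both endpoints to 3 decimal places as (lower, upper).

(-0.836, -0.655)

Fisher z: z_r = atanh(r) = ½·ln((1+(-0.76))/(1−(-0.76))) = -0.996215
SE(z) = 1/√(n−3) = 1/√121 = 0.090909
98% ⇒ z* = 2.326; margin = 2.326·0.090909 = 0.211454
CI on z-scale: (-1.207669, -0.784761)
Back-transform: tanh(-1.207669) = -0.835979, tanh(-0.784761) = -0.655431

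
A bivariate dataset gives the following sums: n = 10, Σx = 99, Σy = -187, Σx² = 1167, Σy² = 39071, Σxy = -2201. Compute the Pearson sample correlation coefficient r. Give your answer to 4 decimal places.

Numerator: nΣxy − (Σx)(Σy) = 10·(-2201) − (99)(-187) = -3497
Denominator: √[(nΣx²−(Σx)²)(nΣy²−(Σy)²)]
  nΣx²−(Σx)² = 10·1167 − 9801 = 1869;  nΣy²−(Σy)² = 10·39071 − 34969 = 355741
  √(1869·355741) = √664879929 = 25785.2657
r = -3497 / 25785.2657 = -0.1356

-0.1356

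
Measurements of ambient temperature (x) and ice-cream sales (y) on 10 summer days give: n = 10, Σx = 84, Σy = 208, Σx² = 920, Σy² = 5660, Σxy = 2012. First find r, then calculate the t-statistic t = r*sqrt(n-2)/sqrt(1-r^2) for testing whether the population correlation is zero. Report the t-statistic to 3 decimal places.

Numerator: nΣxy − (Σx)(Σy) = 10·2012 − (84)(208) = 2648
Denominator: √[(nΣx²−(Σx)²)(nΣy²−(Σy)²)]
  nΣx²−(Σx)² = 10·920 − 7056 = 2144;  nΣy²−(Σy)² = 10·5660 − 43264 = 13336
  √(2144·13336) = √28592384 = 5347.1847
r = 2648 / 5347.1847 = 0.4952
t = r·√(n−2)/√(1−r²) = 0.4952·√8 / √(1−0.245223) = 1.400637 / 0.868779 = 1.612

1.612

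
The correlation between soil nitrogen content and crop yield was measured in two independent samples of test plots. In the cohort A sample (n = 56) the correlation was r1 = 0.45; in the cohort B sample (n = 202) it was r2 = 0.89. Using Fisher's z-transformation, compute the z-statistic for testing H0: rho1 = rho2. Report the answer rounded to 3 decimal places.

-6.063

Fisher z-transforms: z1 = atanh(0.45) = 0.484700, z2 = atanh(0.89) = 1.421926; difference d = -0.937226
Var(d) = 1/53 + 1/199 = 0.0188679 + 0.0050251 = 0.0238930
z = d/√Var(d) = -0.937226 / √0.0238930 = -0.937226 / 0.154574 = -6.063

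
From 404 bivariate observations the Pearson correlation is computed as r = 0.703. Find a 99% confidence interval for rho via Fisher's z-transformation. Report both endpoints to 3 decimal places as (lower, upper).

(0.632, 0.762)

Fisher z: z_r = atanh(r) = ½·ln((1+0.703)/(1−0.703)) = 0.873207
SE(z) = 1/√(n−3) = 1/√401 = 0.049938
99% ⇒ z* = 2.576; margin = 2.576·0.049938 = 0.128640
CI on z-scale: (0.744567, 1.001847)
Back-transform: tanh(0.744567) = 0.631897, tanh(1.001847) = 0.762369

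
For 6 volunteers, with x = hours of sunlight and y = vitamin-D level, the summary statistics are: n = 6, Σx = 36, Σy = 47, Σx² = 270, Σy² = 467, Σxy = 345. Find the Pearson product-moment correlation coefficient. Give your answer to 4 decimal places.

Numerator: nΣxy − (Σx)(Σy) = 6·345 − (36)(47) = 378
Denominator: √[(nΣx²−(Σx)²)(nΣy²−(Σy)²)]
  nΣx²−(Σx)² = 6·270 − 1296 = 324;  nΣy²−(Σy)² = 6·467 − 2209 = 593
  √(324·593) = √192132 = 438.3286
r = 378 / 438.3286 = 0.8624

0.8624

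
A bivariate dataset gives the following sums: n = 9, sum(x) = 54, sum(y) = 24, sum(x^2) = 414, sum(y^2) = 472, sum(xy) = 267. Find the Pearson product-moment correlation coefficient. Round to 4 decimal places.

0.6419

Numerator: nΣxy − (Σx)(Σy) = 9·267 − (54)(24) = 1107
Denominator: √[(nΣx²−(Σx)²)(nΣy²−(Σy)²)]
  nΣx²−(Σx)² = 9·414 − 2916 = 810;  nΣy²−(Σy)² = 9·472 − 576 = 3672
  √(810·3672) = √2974320 = 1724.6217
r = 1107 / 1724.6217 = 0.6419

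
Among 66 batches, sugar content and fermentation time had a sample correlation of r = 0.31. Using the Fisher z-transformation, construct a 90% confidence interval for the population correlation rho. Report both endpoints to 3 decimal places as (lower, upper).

Fisher z: z_r = atanh(r) = ½·ln((1+0.31)/(1−0.31)) = 0.320545
SE(z) = 1/√(n−3) = 1/√63 = 0.125988
90% ⇒ z* = 1.645; margin = 1.645·0.125988 = 0.207250
CI on z-scale: (0.113295, 0.527795)
Back-transform: tanh(0.113295) = 0.112813, tanh(0.527795) = 0.483694

(0.113, 0.484)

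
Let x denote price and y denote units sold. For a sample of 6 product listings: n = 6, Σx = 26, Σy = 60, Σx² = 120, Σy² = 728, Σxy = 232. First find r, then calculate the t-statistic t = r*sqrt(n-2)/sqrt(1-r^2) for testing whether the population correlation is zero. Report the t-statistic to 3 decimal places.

S_xy = nΣxy − ΣxΣy = 6·232 − 26·60 = 1392 − 1560 = -168
S_xx = nΣx² − (Σx)² = 6·120 − 26² = 720 − 676 = 44
S_yy = nΣy² − (Σy)² = 6·728 − 60² = 4368 − 3600 = 768
r = S_xy / √(S_xx·S_yy) = -168 / √(44·768) = -168 / √33792 = -168 / 183.8260 = -0.9139
t = r·√(n−2)/√(1−r²) = -0.9139·√4 / √(1−0.835213) = -1.827800 / 0.405940 = -4.503

-4.503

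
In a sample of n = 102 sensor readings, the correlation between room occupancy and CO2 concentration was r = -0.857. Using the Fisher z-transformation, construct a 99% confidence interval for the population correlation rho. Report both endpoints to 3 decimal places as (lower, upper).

Fisher z: z_r = atanh(r) = ½·ln((1+(-0.857))/(1−(-0.857))) = -1.281936
SE(z) = 1/√(n−3) = 1/√99 = 0.100504
99% ⇒ z* = 2.576; margin = 2.576·0.100504 = 0.258898
CI on z-scale: (-1.540834, -1.023038)
Back-transform: tanh(-1.540834) = -0.912260, tanh(-1.023038) = -0.771101

(-0.912, -0.771)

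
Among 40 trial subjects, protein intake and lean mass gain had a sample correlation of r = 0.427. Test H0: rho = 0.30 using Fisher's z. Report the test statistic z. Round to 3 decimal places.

0.892

Fisher z: atanh(0.427) = 0.456222, atanh(0.30) = 0.309520
z = (z_r − z_0)·√(n−3) = (0.456222 − 0.309520)·√37 = 0.146702 · 6.082763 = 0.892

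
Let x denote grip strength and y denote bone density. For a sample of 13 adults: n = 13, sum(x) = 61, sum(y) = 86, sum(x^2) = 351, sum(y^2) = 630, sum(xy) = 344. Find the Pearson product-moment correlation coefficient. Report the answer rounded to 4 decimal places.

Numerator: nΣxy − (Σx)(Σy) = 13·344 − (61)(86) = -774
Denominator: √[(nΣx²−(Σx)²)(nΣy²−(Σy)²)]
  nΣx²−(Σx)² = 13·351 − 3721 = 842;  nΣy²−(Σy)² = 13·630 − 7396 = 794
  √(842·794) = √668548 = 817.6478
r = -774 / 817.6478 = -0.9466

-0.9466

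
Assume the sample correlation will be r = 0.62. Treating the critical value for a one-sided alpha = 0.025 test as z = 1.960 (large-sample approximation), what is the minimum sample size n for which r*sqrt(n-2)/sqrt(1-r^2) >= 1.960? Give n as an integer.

Need r·√(n−2)/√(1−r²) ≥ 1.960
√(n−2) ≥ 1.960·√(1−0.3844) / 0.62 = 1.960·0.784602 / 0.62 = 2.4804
n−2 ≥ 6.1524  ⇒  n ≥ 8.1524
Smallest integer n = 9

9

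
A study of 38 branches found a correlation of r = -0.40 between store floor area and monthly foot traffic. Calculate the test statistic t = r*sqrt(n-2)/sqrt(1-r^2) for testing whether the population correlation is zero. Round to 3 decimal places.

1 − r² = 1 − 0.1600 = 0.8400;  √(1−r²) = 0.916515
√(n−2) = √36 = 6.000000
t = r·√(n−2)/√(1−r²) = -0.40 · 6.000000 / 0.916515 = -2.619

-2.619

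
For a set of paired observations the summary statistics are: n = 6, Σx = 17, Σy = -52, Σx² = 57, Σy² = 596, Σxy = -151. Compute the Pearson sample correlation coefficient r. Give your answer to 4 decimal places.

S_xy = nΣxy − ΣxΣy = 6·(-151) − 17·(-52) = -906 − (-884) = -22
S_xx = nΣx² − (Σx)² = 6·57 − 17² = 342 − 289 = 53
S_yy = nΣy² − (Σy)² = 6·596 − (-52)² = 3576 − 2704 = 872
r = S_xy / √(S_xx·S_yy) = -22 / √(53·872) = -22 / √46216 = -22 / 214.9791 = -0.1023

-0.1023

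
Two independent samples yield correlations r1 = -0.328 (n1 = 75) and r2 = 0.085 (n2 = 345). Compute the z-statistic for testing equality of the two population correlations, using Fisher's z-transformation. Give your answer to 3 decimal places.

-3.284

Fisher z-transforms: z1 = atanh(-0.328) = -0.340585, z2 = atanh(0.085) = 0.085206; difference d = -0.425791
Var(d) = 1/72 + 1/342 = 0.0138889 + 0.0029240 = 0.0168129
z = d/√Var(d) = -0.425791 / √0.0168129 = -0.425791 / 0.129665 = -3.284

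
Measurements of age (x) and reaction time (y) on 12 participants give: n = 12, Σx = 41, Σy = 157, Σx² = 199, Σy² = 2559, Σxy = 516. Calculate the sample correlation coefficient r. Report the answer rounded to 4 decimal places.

S_xy = nΣxy − ΣxΣy = 12·516 − 41·157 = 6192 − 6437 = -245
S_xx = nΣx² − (Σx)² = 12·199 − 41² = 2388 − 1681 = 707
S_yy = nΣy² − (Σy)² = 12·2559 − 157² = 30708 − 24649 = 6059
r = S_xy / √(S_xx·S_yy) = -245 / √(707·6059) = -245 / √4283713 = -245 / 2069.7133 = -0.1184

-0.1184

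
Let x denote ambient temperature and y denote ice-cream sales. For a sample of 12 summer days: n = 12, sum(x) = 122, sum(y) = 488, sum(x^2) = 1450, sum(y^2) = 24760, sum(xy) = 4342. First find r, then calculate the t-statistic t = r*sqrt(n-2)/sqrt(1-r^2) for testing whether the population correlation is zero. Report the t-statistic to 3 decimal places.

-2.435

S_xy = nΣxy − ΣxΣy = 12·4342 − 122·488 = 52104 − 59536 = -7432
S_xx = nΣx² − (Σx)² = 12·1450 − 122² = 17400 − 14884 = 2516
S_yy = nΣy² − (Σy)² = 12·24760 − 488² = 297120 − 238144 = 58976
r = S_xy / √(S_xx·S_yy) = -7432 / √(2516·58976) = -7432 / √148383616 = -7432 / 12181.2814 = -0.6101
t = r·√(n−2)/√(1−r²) = -0.6101·√10 / √(1−0.372222) = -1.929306 / 0.792324 = -2.435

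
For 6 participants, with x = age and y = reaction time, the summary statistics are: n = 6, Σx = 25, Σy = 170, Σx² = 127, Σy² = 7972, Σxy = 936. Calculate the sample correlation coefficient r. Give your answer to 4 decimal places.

Numerator: nΣxy − (Σx)(Σy) = 6·936 − (25)(170) = 1366
Denominator: √[(nΣx²−(Σx)²)(nΣy²−(Σy)²)]
  nΣx²−(Σx)² = 6·127 − 625 = 137;  nΣy²−(Σy)² = 6·7972 − 28900 = 18932
  √(137·18932) = √2593684 = 1610.4919
r = 1366 / 1610.4919 = 0.8482

0.8482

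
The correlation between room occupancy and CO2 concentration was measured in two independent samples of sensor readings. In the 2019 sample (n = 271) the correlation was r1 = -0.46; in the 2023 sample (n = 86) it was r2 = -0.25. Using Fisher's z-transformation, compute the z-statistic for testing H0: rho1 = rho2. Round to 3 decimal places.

-1.926

z1 = atanh(-0.46) = -0.497311,  z2 = atanh(-0.25) = -0.255413
SE = √(1/(n1−3) + 1/(n2−3)) = √(1/268 + 1/83) = √(0.0037313 + 0.0120482) = √0.0157795 = 0.125616
z = (z1 − z2)/SE = (-0.497311 − (-0.255413)) / 0.125616 = -0.241898 / 0.125616 = -1.926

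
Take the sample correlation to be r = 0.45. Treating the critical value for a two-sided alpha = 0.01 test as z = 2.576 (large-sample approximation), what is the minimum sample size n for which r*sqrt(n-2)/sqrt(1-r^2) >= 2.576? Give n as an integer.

29

r√(n−2)/√(1−r²) ≥ 2.576  ⇔  n−2 ≥ (2.576)²·(1−r²)/r²
(1−r²)/r² = (1−0.2025)/0.2025 = 3.9383
n ≥ 2 + 6.635776·3.9383 = 2 + 26.1337 = 28.1337
⌈28.1337⌉ = 29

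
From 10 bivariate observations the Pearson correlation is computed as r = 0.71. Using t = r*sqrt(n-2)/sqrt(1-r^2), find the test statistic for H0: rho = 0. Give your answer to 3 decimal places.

t = r·√(n−2) / √(1−r²) with r = 0.71, n = 10
  = 0.71·√8 / √(1 − 0.5041)
  = 0.71·2.828427 / 0.704202
  = 2.008183 / 0.704202 = 2.852

2.852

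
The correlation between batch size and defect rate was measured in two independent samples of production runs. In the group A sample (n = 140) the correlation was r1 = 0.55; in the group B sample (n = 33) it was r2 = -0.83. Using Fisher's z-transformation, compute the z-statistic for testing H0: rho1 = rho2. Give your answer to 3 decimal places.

8.962

Fisher z-transforms: z1 = atanh(0.55) = 0.618381, z2 = atanh(-0.83) = -1.188136; difference d = 1.806517
Var(d) = 1/137 + 1/30 = 0.0072993 + 0.0333333 = 0.0406326
z = d/√Var(d) = 1.806517 / √0.0406326 = 1.806517 / 0.201575 = 8.962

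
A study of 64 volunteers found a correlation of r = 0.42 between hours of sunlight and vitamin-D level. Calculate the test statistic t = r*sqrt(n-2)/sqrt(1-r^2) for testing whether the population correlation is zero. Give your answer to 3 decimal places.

3.644

1 − r² = 1 − 0.1764 = 0.8236;  √(1−r²) = 0.907524
√(n−2) = √62 = 7.874008
t = r·√(n−2)/√(1−r²) = 0.42 · 7.874008 / 0.907524 = 3.644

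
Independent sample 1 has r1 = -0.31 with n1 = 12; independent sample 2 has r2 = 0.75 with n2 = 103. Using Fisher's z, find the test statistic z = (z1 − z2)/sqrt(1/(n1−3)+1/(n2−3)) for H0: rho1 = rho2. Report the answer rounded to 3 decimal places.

-3.717

Fisher z-transforms: z1 = atanh(-0.31) = -0.320545, z2 = atanh(0.75) = 0.972955; difference d = -1.293500
Var(d) = 1/9 + 1/100 = 0.1111111 + 0.0100000 = 0.1211111
z = d/√Var(d) = -1.293500 / √0.1211111 = -1.293500 / 0.348010 = -3.717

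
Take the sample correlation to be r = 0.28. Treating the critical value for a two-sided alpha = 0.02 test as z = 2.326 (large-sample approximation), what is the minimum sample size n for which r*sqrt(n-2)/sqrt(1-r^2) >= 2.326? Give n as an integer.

66

Need r·√(n−2)/√(1−r²) ≥ 2.326
√(n−2) ≥ 2.326·√(1−0.0784) / 0.28 = 2.326·0.960000 / 0.28 = 7.9749
n−2 ≥ 63.5990  ⇒  n ≥ 65.5990
Smallest integer n = 66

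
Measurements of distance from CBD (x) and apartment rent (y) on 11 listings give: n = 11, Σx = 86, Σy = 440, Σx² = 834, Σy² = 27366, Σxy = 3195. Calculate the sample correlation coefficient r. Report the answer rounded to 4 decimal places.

-0.1950

Numerator: nΣxy − (Σx)(Σy) = 11·3195 − (86)(440) = -2695
Denominator: √[(nΣx²−(Σx)²)(nΣy²−(Σy)²)]
  nΣx²−(Σx)² = 11·834 − 7396 = 1778;  nΣy²−(Σy)² = 11·27366 − 193600 = 107426
  √(1778·107426) = √191003428 = 13820.3990
r = -2695 / 13820.3990 = -0.1950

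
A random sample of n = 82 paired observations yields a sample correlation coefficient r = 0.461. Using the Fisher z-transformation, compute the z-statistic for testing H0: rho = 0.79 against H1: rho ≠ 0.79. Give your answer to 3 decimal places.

Fisher z: atanh(0.461) = 0.498580, atanh(0.79) = 1.071432
z = (z_r − z_0)·√(n−3) = (0.498580 − 1.071432)·√79 = -0.572852 · 8.888194 = -5.092

-5.092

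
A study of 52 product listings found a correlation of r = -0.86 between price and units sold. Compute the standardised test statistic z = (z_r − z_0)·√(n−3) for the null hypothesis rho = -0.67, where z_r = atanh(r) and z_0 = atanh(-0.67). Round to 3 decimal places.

Fisher z: atanh(-0.86) = -1.293345, atanh(-0.67) = -0.810743
z = (z_r − z_0)·√(n−3) = (-1.293345 − (-0.810743))·√49 = -0.482602 · 7.000000 = -3.378

-3.378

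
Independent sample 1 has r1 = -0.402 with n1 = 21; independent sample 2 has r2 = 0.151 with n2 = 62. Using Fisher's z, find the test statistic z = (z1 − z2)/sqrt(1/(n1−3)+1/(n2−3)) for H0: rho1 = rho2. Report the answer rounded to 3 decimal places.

Fisher z-transforms: z1 = atanh(-0.402) = -0.426032, z2 = atanh(0.151) = 0.152164; difference d = -0.578196
Var(d) = 1/18 + 1/59 = 0.0555556 + 0.0169492 = 0.0725048
z = d/√Var(d) = -0.578196 / √0.0725048 = -0.578196 / 0.269267 = -2.147

-2.147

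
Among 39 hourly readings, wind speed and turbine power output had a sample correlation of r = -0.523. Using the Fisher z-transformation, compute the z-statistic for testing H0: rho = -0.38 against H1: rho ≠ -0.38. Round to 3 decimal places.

-1.082

Fisher z: atanh(-0.523) = -0.580460, atanh(-0.38) = -0.400060
z = (z_r − z_0)·√(n−3) = (-0.580460 − (-0.400060))·√36 = -0.180400 · 6.000000 = -1.082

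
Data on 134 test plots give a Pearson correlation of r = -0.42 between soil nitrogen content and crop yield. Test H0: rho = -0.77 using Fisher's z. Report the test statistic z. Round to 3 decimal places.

Fisher z: atanh(-0.42) = -0.447692, atanh(-0.77) = -1.020328
z = (z_r − z_0)·√(n−3) = (-0.447692 − (-1.020328))·√131 = 0.572636 · 11.445523 = 6.554

6.554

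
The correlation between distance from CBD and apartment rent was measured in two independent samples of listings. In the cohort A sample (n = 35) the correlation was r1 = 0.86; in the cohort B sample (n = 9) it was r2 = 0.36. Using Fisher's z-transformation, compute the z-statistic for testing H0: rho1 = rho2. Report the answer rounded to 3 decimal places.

2.060

z1 = atanh(0.86) = 1.293345,  z2 = atanh(0.36) = 0.376886
SE = √(1/(n1−3) + 1/(n2−3)) = √(1/32 + 1/6) = √(0.0312500 + 0.1666667) = √0.1979167 = 0.444878
z = (z1 − z2)/SE = (1.293345 − 0.376886) / 0.444878 = 0.916459 / 0.444878 = 2.060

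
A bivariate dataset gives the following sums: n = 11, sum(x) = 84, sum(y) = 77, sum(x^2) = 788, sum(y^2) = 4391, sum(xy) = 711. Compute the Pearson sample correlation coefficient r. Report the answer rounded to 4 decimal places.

S_xy = nΣxy − ΣxΣy = 11·711 − 84·77 = 7821 − 6468 = 1353
S_xx = nΣx² − (Σx)² = 11·788 − 84² = 8668 − 7056 = 1612
S_yy = nΣy² − (Σy)² = 11·4391 − 77² = 48301 − 5929 = 42372
r = S_xy / √(S_xx·S_yy) = 1353 / √(1612·42372) = 1353 / √68303664 = 1353 / 8264.6031 = 0.1637

0.1637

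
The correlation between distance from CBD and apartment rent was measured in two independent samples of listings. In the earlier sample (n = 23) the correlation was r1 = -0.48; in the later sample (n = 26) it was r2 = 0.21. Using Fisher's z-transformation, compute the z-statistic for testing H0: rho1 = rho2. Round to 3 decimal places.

z1 = atanh(-0.48) = -0.522984,  z2 = atanh(0.21) = 0.213171
SE = √(1/(n1−3) + 1/(n2−3)) = √(1/20 + 1/23) = √(0.0500000 + 0.0434783) = √0.0934783 = 0.305742
z = (z1 − z2)/SE = (-0.522984 − 0.213171) / 0.305742 = -0.736155 / 0.305742 = -2.408

-2.408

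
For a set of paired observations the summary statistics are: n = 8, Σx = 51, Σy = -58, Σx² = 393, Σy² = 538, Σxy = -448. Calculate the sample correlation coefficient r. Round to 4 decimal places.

Numerator: nΣxy − (Σx)(Σy) = 8·(-448) − (51)(-58) = -626
Denominator: √[(nΣx²−(Σx)²)(nΣy²−(Σy)²)]
  nΣx²−(Σx)² = 8·393 − 2601 = 543;  nΣy²−(Σy)² = 8·538 − 3364 = 940
  √(543·940) = √510420 = 714.4368
r = -626 / 714.4368 = -0.8762

-0.8762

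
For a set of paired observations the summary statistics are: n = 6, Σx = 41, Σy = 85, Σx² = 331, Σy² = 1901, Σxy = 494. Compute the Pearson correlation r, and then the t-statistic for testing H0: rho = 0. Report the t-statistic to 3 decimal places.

S_xy = nΣxy − ΣxΣy = 6·494 − 41·85 = 2964 − 3485 = -521
S_xx = nΣx² − (Σx)² = 6·331 − 41² = 1986 − 1681 = 305
S_yy = nΣy² − (Σy)² = 6·1901 − 85² = 11406 − 7225 = 4181
r = S_xy / √(S_xx·S_yy) = -521 / √(305·4181) = -521 / √1275205 = -521 / 1129.2498 = -0.4614
t = r·√(n−2)/√(1−r²) = -0.4614·√4 / √(1−0.212890) = -0.922800 / 0.887192 = -1.040

-1.040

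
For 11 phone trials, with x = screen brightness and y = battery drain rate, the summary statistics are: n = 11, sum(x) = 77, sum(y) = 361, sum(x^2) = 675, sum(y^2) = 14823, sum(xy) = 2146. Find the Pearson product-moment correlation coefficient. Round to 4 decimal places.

Numerator: nΣxy − (Σx)(Σy) = 11·2146 − (77)(361) = -4191
Denominator: √[(nΣx²−(Σx)²)(nΣy²−(Σy)²)]
  nΣx²−(Σx)² = 11·675 − 5929 = 1496;  nΣy²−(Σy)² = 11·14823 − 130321 = 32732
  √(1496·32732) = √48967072 = 6997.6476
r = -4191 / 6997.6476 = -0.5989

-0.5989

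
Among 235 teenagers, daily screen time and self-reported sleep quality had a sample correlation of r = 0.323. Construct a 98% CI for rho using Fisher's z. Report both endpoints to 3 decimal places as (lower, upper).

z_r = atanh(0.323) = 0.334993;  SE = 1/√(n−3) = 1/√232 = 0.065653
z-limits: 0.334993 ± 2.326·0.065653 = 0.334993 ± 0.152709 = [0.182284, 0.487702]
ρ-limits: (tanh 0.182284, tanh 0.487702) = (0.180, 0.452)

(0.180, 0.452)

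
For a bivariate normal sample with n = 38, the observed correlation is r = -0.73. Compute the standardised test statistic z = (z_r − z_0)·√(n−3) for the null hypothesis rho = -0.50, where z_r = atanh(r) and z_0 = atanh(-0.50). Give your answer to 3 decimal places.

-2.245

z_r = atanh(-0.73) = -0.928727,  z_0 = atanh(-0.50) = -0.549306
SE = 1/√(n−3) = 1/√35 = 0.169031
z = (z_r − z_0)/SE = (-0.928727 − (-0.549306)) / 0.169031 = -0.379421 / 0.169031 = -2.245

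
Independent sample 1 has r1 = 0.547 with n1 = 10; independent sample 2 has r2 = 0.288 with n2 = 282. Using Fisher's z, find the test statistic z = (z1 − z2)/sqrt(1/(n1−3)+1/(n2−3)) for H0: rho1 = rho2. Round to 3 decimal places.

0.830

Fisher z-transforms: z1 = atanh(0.547) = 0.614090, z2 = atanh(0.288) = 0.296384; difference d = 0.317706
Var(d) = 1/7 + 1/279 = 0.1428571 + 0.0035842 = 0.1464413
z = d/√Var(d) = 0.317706 / √0.1464413 = 0.317706 / 0.382676 = 0.830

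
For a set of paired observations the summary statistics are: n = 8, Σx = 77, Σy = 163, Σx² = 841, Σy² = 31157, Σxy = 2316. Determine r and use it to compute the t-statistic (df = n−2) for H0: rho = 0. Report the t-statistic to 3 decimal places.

Numerator: nΣxy − (Σx)(Σy) = 8·2316 − (77)(163) = 5977
Denominator: √[(nΣx²−(Σx)²)(nΣy²−(Σy)²)]
  nΣx²−(Σx)² = 8·841 − 5929 = 799;  nΣy²−(Σy)² = 8·31157 − 26569 = 222687
  √(799·222687) = √177926913 = 13338.9247
r = 5977 / 13338.9247 = 0.4481
t = r·√(n−2)/√(1−r²) = 0.4481·√6 / √(1−0.200794) = 1.097616 / 0.893983 = 1.228

1.228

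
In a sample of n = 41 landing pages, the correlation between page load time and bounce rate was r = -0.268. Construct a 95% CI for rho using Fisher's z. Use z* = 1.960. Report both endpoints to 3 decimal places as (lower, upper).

z_r = atanh(-0.268) = -0.274708;  SE = 1/√(n−3) = 1/√38 = 0.162221
z-limits: -0.274708 ± 1.960·0.162221 = -0.274708 ± 0.317953 = [-0.592661, 0.043245]
ρ-limits: (tanh -0.592661, tanh 0.043245) = (-0.532, 0.043)

(-0.532, 0.043)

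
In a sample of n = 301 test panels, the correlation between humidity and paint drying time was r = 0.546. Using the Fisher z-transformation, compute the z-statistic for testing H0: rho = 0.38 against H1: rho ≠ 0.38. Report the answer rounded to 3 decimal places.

3.670

Fisher z: atanh(0.546) = 0.612665, atanh(0.38) = 0.400060
z = (z_r − z_0)·√(n−3) = (0.612665 − 0.400060)·√298 = 0.212605 · 17.262677 = 3.670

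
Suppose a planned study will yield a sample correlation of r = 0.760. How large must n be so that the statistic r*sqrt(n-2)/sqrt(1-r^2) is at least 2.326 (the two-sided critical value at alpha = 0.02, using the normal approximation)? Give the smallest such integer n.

6

r√(n−2)/√(1−r²) ≥ 2.326  ⇔  n−2 ≥ (2.326)²·(1−r²)/r²
(1−r²)/r² = (1−0.577600)/0.577600 = 0.7313
n ≥ 2 + 5.410276·0.7313 = 2 + 3.9565 = 5.9565
⌈5.9565⌉ = 6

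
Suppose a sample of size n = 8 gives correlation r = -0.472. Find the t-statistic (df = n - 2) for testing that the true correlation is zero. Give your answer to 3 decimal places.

t = r·√(n−2) / √(1−r²) with r = -0.472, n = 8
  = -0.472·√6 / √(1 − 0.222784)
  = -0.472·2.449490 / 0.881599
  = -1.156159 / 0.881599 = -1.311

-1.311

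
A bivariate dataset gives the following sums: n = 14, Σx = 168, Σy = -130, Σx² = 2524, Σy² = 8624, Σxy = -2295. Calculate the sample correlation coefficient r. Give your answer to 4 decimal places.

Numerator: nΣxy − (Σx)(Σy) = 14·(-2295) − (168)(-130) = -10290
Denominator: √[(nΣx²−(Σx)²)(nΣy²−(Σy)²)]
  nΣx²−(Σx)² = 14·2524 − 28224 = 7112;  nΣy²−(Σy)² = 14·8624 − 16900 = 103836
  √(7112·103836) = √738481632 = 27175.0185
r = -10290 / 27175.0185 = -0.3787

-0.3787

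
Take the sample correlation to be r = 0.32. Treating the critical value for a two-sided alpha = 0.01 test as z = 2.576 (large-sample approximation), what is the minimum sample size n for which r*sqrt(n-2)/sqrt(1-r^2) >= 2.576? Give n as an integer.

61

r√(n−2)/√(1−r²) ≥ 2.576  ⇔  n−2 ≥ (2.576)²·(1−r²)/r²
(1−r²)/r² = (1−0.1024)/0.1024 = 8.7656
n ≥ 2 + 6.635776·8.7656 = 2 + 58.1666 = 60.1666
⌈60.1666⌉ = 61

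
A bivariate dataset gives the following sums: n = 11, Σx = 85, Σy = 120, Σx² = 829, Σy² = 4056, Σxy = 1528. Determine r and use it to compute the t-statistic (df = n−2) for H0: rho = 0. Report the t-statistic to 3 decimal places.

5.383

S_xy = nΣxy − ΣxΣy = 11·1528 − 85·120 = 16808 − 10200 = 6608
S_xx = nΣx² − (Σx)² = 11·829 − 85² = 9119 − 7225 = 1894
S_yy = nΣy² − (Σy)² = 11·4056 − 120² = 44616 − 14400 = 30216
r = S_xy / √(S_xx·S_yy) = 6608 / √(1894·30216) = 6608 / √57229104 = 6608 / 7564.9920 = 0.8735
t = r·√(n−2)/√(1−r²) = 0.8735·√9 / √(1−0.763002) = 2.620500 / 0.486824 = 5.383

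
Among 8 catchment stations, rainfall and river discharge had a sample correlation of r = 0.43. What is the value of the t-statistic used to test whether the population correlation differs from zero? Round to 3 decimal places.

1.167

t = r·√(n−2) / √(1−r²) with r = 0.43, n = 8
  = 0.43·√6 / √(1 − 0.1849)
  = 0.43·2.449490 / 0.902829
  = 1.053281 / 0.902829 = 1.167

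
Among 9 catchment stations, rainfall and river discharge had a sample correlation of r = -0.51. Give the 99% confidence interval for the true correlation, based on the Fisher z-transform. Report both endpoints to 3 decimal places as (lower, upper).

(-0.924, 0.453)

z_r = atanh(-0.51) = -0.562730;  SE = 1/√(n−3) = 1/√6 = 0.408248
z-limits: -0.562730 ± 2.576·0.408248 = -0.562730 ± 1.051647 = [-1.614377, 0.488917]
ρ-limits: (tanh -1.614377, tanh 0.488917) = (-0.924, 0.453)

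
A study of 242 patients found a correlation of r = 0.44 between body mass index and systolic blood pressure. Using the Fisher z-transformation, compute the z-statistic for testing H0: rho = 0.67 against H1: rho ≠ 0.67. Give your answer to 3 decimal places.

-5.233

z_r = atanh(0.44) = 0.472231,  z_0 = atanh(0.67) = 0.810743
SE = 1/√(n−3) = 1/√239 = 0.064685
z = (z_r − z_0)/SE = (0.472231 − 0.810743) / 0.064685 = -0.338512 / 0.064685 = -5.233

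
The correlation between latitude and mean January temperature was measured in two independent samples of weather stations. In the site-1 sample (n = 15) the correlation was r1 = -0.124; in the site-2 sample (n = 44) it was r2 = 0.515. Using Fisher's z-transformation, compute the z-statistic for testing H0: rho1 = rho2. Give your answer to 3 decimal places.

Fisher z-transforms: z1 = atanh(-0.124) = -0.124641, z2 = atanh(0.515) = 0.569511; difference d = -0.694152
Var(d) = 1/12 + 1/41 = 0.0833333 + 0.0243902 = 0.1077235
z = d/√Var(d) = -0.694152 / √0.1077235 = -0.694152 / 0.328213 = -2.115

-2.115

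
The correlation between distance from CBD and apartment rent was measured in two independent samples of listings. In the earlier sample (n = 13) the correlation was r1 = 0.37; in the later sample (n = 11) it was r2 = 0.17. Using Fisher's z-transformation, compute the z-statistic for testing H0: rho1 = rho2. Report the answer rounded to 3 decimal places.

0.457

Fisher z-transforms: z1 = atanh(0.37) = 0.388423, z2 = atanh(0.17) = 0.171667; difference d = 0.216756
Var(d) = 1/10 + 1/8 = 0.1000000 + 0.1250000 = 0.2250000
z = d/√Var(d) = 0.216756 / √0.2250000 = 0.216756 / 0.474342 = 0.457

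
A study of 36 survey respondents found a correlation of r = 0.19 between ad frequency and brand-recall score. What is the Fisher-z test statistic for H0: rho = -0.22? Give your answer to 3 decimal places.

2.390

Fisher z: atanh(0.19) = 0.192337, atanh(-0.22) = -0.223656
z = (z_r − z_0)·√(n−3) = (0.192337 − (-0.223656))·√33 = 0.415993 · 5.744563 = 2.390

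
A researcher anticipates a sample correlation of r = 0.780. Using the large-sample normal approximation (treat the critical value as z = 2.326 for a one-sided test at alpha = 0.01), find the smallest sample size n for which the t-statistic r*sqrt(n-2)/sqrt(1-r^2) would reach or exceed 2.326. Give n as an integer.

Need r·√(n−2)/√(1−r²) ≥ 2.326
√(n−2) ≥ 2.326·√(1−0.608400) / 0.780 = 2.326·0.625780 / 0.780 = 1.8661
n−2 ≥ 3.4823  ⇒  n ≥ 5.4823
Smallest integer n = 6

6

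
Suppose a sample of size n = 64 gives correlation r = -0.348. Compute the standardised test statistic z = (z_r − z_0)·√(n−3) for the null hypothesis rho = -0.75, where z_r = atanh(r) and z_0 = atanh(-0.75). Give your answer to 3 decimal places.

4.763

Fisher z: atanh(-0.348) = -0.363166, atanh(-0.75) = -0.972955
z = (z_r − z_0)·√(n−3) = (-0.363166 − (-0.972955))·√61 = 0.609789 · 7.810250 = 4.763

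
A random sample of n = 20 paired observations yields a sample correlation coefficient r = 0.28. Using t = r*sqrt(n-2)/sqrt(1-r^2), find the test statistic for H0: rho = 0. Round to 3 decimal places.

1.237

t = r·√(n−2) / √(1−r²) with r = 0.28, n = 20
  = 0.28·√18 / √(1 − 0.0784)
  = 0.28·4.242641 / 0.960000
  = 1.187939 / 0.960000 = 1.237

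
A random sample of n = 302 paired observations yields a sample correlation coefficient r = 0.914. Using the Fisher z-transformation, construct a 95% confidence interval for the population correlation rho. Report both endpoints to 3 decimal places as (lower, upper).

(0.893, 0.931)

z_r = atanh(0.914) = 1.551302;  SE = 1/√(n−3) = 1/√299 = 0.057831
z-limits: 1.551302 ± 1.960·0.057831 = 1.551302 ± 0.113349 = [1.437953, 1.664651]
ρ-limits: (tanh 1.437953, tanh 1.664651) = (0.893, 0.931)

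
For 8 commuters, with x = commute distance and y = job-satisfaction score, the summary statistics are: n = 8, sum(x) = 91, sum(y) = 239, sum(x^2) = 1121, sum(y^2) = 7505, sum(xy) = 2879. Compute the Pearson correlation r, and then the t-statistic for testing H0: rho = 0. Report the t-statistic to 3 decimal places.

5.243

Numerator: nΣxy − (Σx)(Σy) = 8·2879 − (91)(239) = 1283
Denominator: √[(nΣx²−(Σx)²)(nΣy²−(Σy)²)]
  nΣx²−(Σx)² = 8·1121 − 8281 = 687;  nΣy²−(Σy)² = 8·7505 − 57121 = 2919
  √(687·2919) = √2005353 = 1416.1049
r = 1283 / 1416.1049 = 0.9060
t = r·√(n−2)/√(1−r²) = 0.9060·√6 / √(1−0.820836) = 2.219238 / 0.423278 = 5.243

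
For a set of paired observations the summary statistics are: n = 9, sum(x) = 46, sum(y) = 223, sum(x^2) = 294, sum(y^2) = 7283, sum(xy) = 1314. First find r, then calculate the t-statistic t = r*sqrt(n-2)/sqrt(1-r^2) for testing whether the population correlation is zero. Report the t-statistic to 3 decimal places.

Numerator: nΣxy − (Σx)(Σy) = 9·1314 − (46)(223) = 1568
Denominator: √[(nΣx²−(Σx)²)(nΣy²−(Σy)²)]
  nΣx²−(Σx)² = 9·294 − 2116 = 530;  nΣy²−(Σy)² = 9·7283 − 49729 = 15818
  √(530·15818) = √8383540 = 2895.4343
r = 1568 / 2895.4343 = 0.5415
t = r·√(n−2)/√(1−r²) = 0.5415·√7 / √(1−0.293222) = 1.432674 / 0.840701 = 1.704

1.704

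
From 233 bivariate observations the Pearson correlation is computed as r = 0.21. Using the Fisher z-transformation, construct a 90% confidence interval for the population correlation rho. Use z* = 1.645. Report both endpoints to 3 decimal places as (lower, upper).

z_r = atanh(0.21) = 0.213171;  SE = 1/√(n−3) = 1/√230 = 0.065938
z-limits: 0.213171 ± 1.645·0.065938 = 0.213171 ± 0.108468 = [0.104703, 0.321639]
ρ-limits: (tanh 0.104703, tanh 0.321639) = (0.104, 0.311)

(0.104, 0.311)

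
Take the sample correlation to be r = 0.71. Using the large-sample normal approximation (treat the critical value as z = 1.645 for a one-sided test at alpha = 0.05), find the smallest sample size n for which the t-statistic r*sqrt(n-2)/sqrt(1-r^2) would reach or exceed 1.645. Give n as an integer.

5

r√(n−2)/√(1−r²) ≥ 1.645  ⇔  n−2 ≥ (1.645)²·(1−r²)/r²
(1−r²)/r² = (1−0.5041)/0.5041 = 0.9837
n ≥ 2 + 2.706025·0.9837 = 2 + 2.6619 = 4.6619
⌈4.6619⌉ = 5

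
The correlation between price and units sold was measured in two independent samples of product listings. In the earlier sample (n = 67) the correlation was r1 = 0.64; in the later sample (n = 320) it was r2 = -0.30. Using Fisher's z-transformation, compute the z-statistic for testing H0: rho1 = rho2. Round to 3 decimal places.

7.791

Fisher z-transforms: z1 = atanh(0.64) = 0.758174, z2 = atanh(-0.30) = -0.309520; difference d = 1.067694
Var(d) = 1/64 + 1/317 = 0.0156250 + 0.0031546 = 0.0187796
z = d/√Var(d) = 1.067694 / √0.0187796 = 1.067694 / 0.137039 = 7.791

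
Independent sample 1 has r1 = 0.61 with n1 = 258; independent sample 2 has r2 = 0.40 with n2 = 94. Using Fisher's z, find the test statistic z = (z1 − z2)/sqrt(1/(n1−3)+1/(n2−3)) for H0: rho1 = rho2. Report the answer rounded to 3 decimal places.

Fisher z-transforms: z1 = atanh(0.61) = 0.708921, z2 = atanh(0.40) = 0.423649; difference d = 0.285272
Var(d) = 1/255 + 1/91 = 0.0039216 + 0.0109890 = 0.0149106
z = d/√Var(d) = 0.285272 / √0.0149106 = 0.285272 / 0.122109 = 2.336

2.336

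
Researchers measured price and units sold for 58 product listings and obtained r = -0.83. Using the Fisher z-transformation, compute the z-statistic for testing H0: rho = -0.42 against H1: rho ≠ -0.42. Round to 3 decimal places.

z_r = atanh(-0.83) = -1.188136,  z_0 = atanh(-0.42) = -0.447692
SE = 1/√(n−3) = 1/√55 = 0.134840
z = (z_r − z_0)/SE = (-1.188136 − (-0.447692)) / 0.134840 = -0.740444 / 0.134840 = -5.491

-5.491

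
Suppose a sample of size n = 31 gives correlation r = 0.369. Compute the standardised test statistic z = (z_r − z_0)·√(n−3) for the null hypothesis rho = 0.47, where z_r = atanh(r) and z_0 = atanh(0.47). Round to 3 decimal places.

Fisher z: atanh(0.369) = 0.387265, atanh(0.47) = 0.510070
z = (z_r − z_0)·√(n−3) = (0.387265 − 0.510070)·√28 = -0.122805 · 5.291503 = -0.650

-0.650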